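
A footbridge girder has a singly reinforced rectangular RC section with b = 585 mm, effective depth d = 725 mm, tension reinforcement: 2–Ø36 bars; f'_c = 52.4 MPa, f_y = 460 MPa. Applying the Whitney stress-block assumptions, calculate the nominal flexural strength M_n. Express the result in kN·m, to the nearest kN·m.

A_s = 2 × 1018 = 2036 mm².
T = A_s f_y = 2036 × 460 = 936560 N = 936.56 kN.
From C = T: a = T/(0.85 f'_c b) = 936560/(0.85 × 52.4 × 585) = 35.94 mm.
M_n = T(d − a/2) = 936.56 kN × (725 − 17.97) mm = 662.18 kN·m.

M_n ≈ 662 kN·m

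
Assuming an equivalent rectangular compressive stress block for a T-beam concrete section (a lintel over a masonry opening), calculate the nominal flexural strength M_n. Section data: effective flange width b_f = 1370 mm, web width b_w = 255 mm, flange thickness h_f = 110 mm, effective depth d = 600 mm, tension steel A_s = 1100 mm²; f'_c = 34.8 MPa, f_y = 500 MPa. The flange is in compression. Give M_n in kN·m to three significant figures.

Tension: T = A_s f_y = 1100 × 500 = 550000 N.
Try a within the flange: a = T/(0.85 f'_c b_f) = 550000/(0.85 × 34.8 × 1370) = 13.57 mm.
Since a = 13.57 ≤ h_f = 110 mm, the stress block lies entirely in the flange; analyse as a rectangular beam of width b_f.
M_n = T(d − a/2) = 550000 × (600 − 6.785) = 326.27 × 10⁶ N·mm.
M_n = 326.27 kN·m.

M_n ≈ 326 kN·m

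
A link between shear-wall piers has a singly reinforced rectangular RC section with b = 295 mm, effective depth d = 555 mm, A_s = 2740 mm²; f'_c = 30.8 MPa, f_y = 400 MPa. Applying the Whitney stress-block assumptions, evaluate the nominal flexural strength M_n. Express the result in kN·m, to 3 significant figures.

M_n ≈ 531 kN·m

T = A_s f_y = 2740 × 400 = 1096000 N = 1096 kN.
From C = T: a = T/(0.85 f'_c b) = 1096000/(0.85 × 30.8 × 295) = 141.91 mm.
M_n = T(d − a/2) = 1096 kN × (555 − 70.955) mm = 530.51 kN·m.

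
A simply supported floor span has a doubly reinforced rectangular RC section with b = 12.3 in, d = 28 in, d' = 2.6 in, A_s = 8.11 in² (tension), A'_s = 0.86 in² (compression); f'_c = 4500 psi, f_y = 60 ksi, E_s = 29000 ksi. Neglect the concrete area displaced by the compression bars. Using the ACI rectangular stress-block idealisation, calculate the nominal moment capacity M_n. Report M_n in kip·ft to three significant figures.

M_n ≈ 957 kip·ft

Assume both steels yield.
a = (A_s − A'_s) f_y/(0.85 f'_c b) = (8.11 − 0.86) × 60/(0.85 × 4.5 × 12.3) = 9.246 in.
c = a/β₁ = 9.246/0.825 = 11.207 in; ε'_s = 0.003(c − d')/c = 0.0023 ≥ ε_y = 0.0021, so the compression steel yields.
M_n = (A_s − A'_s) f_y (d − a/2) + A'_s f_y (d − d') = 435 × (28 − 4.623) + 51.6 × (28 − 2.6) = 10169.0 + 1310.6 = 11479.6 kip·in = 11479.6/12 = 956.63 kip·ft.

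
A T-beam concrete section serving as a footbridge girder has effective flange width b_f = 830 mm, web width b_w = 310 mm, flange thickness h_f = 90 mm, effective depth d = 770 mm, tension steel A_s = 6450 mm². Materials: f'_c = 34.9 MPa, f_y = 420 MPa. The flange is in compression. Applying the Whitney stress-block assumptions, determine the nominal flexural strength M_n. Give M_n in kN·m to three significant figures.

Tension: T = A_s f_y = 6450 × 420 = 2709000 N.
Try a within the flange: a = T/(0.85 f'_c b_f) = 2709000/(0.85 × 34.9 × 830) = 110.02 mm.
a = 110.02 > h_f = 90 mm: the block extends into the web. Split into flange-overhang and web parts.
C_f = 0.85 f'_c (b_f − b_w) h_f = 0.85 × 34.9 × (830 − 310) × 90 = 1388322 N.
Remaining web compression depth: a_w = (T − C_f)/(0.85 f'_c b_w) = (2709000 − 1388322)/(0.85 × 34.9 × 310) = 143.61 mm.
M_n = C_f(d − h_f/2) + (T − C_f)(d − a_w/2) = 1388322 × (770 − 45) + 1320678 × (770 − 71.805) = 1006.53 + 922.09 = 1928.62 × 10⁶ N·mm.
M_n = 1928.62 kN·m.

M_n ≈ 1930 kN·m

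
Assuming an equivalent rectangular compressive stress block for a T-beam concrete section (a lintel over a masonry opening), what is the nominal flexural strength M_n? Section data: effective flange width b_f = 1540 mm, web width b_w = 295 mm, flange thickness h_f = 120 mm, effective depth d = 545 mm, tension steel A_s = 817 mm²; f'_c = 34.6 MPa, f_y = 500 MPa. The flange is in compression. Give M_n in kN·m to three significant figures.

M_n ≈ 221 kN·m

Tension: T = A_s f_y = 817 × 500 = 408500 N.
Try a within the flange: a = T/(0.85 f'_c b_f) = 408500/(0.85 × 34.6 × 1540) = 9.02 mm.
Since a = 9.02 ≤ h_f = 120 mm, the stress block lies entirely in the flange; analyse as a rectangular beam of width b_f.
M_n = T(d − a/2) = 408500 × (545 − 4.51) = 220.79 × 10⁶ N·mm.
M_n = 220.79 kN·m.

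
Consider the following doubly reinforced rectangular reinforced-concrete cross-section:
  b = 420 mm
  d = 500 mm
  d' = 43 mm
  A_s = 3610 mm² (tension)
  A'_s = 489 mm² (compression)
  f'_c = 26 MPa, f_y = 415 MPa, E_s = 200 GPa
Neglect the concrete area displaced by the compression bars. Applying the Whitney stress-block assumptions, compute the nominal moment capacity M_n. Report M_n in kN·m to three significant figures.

M_n ≈ 650 kN·m

Assume both tension and compression steel yield.
Net tension couple steel: A_s − A'_s = 3121 mm².
a = (A_s − A'_s) f_y / (0.85 f'_c b) = 1295215/(0.85 × 26 × 420) = 139.54 mm.
c = a/β₁ = 139.54/0.85 = 164.16 mm; ε'_s = 0.003(c − d')/c = 0.0022 ≥ f_y/E_s = 0.0021, so compression steel does yield.
M_n = (A_s − A'_s) f_y (d − a/2) + A'_s f_y (d − d') = [1295215 × (500 − 69.77) + 202935 × (500 − 43)] × 10⁻⁶ = 557.24 + 92.74 = 649.98 kN·m.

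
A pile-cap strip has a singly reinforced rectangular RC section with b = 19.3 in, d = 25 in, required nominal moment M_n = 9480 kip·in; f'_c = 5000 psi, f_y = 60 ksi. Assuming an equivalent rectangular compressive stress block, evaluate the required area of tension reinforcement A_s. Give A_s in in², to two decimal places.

From M_n = 0.85 f'_c a b (d − a/2):
a = d − √(d² − 2M_n/(0.85 f'_c b)) = 25 − √(25² − 2 × 9480/(0.85 × 5 × 19.3)) = 5.154 in.
A_s = 0.85 f'_c a b / f_y = 0.85 × 5 × 5.154 × 19.3 / 60 = 7.046 in².

A_s ≈ 7.05 in²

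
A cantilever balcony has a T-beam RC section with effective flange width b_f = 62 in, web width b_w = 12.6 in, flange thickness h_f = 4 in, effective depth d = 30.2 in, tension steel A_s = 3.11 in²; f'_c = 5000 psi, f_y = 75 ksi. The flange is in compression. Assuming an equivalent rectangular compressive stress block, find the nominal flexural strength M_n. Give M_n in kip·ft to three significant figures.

M_n ≈ 578 kip·ft

Tension: T = A_s f_y = 3.11 × 75 = 233.25 kips.
Try a within the flange: a = T/(0.85 f'_c b_f) = 233.25/(0.85 × 5 × 62) = 0.885 in.
Since a = 0.885 ≤ h_f = 4 in, the stress block lies entirely in the flange; analyse as a rectangular beam of width b_f.
M_n = T(d − a/2) = 233.25 × (30.2 − 0.4425) = 6940.9 kip·in.
M_n = 6940.9/12 = 578.41 kip·ft.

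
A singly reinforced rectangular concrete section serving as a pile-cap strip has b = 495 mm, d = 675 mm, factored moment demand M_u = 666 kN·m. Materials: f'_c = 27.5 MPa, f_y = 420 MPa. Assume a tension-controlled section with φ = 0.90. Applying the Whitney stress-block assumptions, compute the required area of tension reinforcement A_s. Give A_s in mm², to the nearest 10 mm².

A_s ≈ 2820 mm²

M_n = M_u/φ = 666/0.90 = 740 kN·m.
With M_n = 0.85 f'_c a b (d − a/2), solve the quadratic for a:
a = d − √(d² − 2M_n/(0.85 f'_c b)) = 675 − √(675² − 2 × 740×10⁶/(0.85 × 27.5 × 495)) = 102.54 mm.
A_s = 0.85 f'_c a b / f_y = 0.85 × 27.5 × 102.54 × 495 / 420 = 2824.9 mm².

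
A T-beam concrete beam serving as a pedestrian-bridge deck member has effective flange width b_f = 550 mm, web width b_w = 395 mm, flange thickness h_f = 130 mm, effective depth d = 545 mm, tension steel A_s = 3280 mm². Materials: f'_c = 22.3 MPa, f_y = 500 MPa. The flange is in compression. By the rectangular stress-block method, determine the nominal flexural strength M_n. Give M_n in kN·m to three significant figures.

M_n ≈ 763 kN·m

Tension: T = A_s f_y = 3280 × 500 = 1640000 N.
Try a within the flange: a = T/(0.85 f'_c b_f) = 1640000/(0.85 × 22.3 × 550) = 157.31 mm.
a = 157.31 > h_f = 130 mm: the block extends into the web. Split into flange-overhang and web parts.
C_f = 0.85 f'_c (b_f − b_w) h_f = 0.85 × 22.3 × (550 − 395) × 130 = 381943 N.
Remaining web compression depth: a_w = (T − C_f)/(0.85 f'_c b_w) = (1640000 − 381943)/(0.85 × 22.3 × 395) = 168.03 mm.
M_n = C_f(d − h_f/2) + (T − C_f)(d − a_w/2) = 381943 × (545 − 65) + 1258057 × (545 − 84.015) = 183.33 + 579.95 = 763.28 × 10⁶ N·mm.
M_n = 763.28 kN·m.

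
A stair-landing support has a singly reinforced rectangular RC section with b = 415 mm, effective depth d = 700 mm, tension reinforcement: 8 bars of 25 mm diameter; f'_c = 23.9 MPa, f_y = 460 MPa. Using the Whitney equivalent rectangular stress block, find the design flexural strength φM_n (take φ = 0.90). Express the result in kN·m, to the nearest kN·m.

φM_n ≈ 964 kN·m

A_s = 8 × 491 = 3928 mm².
T = A_s f_y = 3928 × 460 = 1806880 N = 1806.88 kN.
From C = T: a = T/(0.85 f'_c b) = 1806880/(0.85 × 23.9 × 415) = 214.32 mm.
M_n = T(d − a/2) = 1806.88 kN × (700 − 107.16) mm = 1071.19 kN·m.
φM_n = 0.90 × 1071.19 = 964.07 kN·m.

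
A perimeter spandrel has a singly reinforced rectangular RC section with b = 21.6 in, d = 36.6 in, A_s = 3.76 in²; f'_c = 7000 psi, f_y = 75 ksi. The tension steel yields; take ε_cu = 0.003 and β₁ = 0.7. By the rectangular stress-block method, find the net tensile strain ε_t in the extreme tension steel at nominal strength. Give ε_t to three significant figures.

ε_t ≈ 0.0320

a = A_s f_y/(0.85 f'_c b) = 2.194 in.
β₁ = 0.7, so c = a/β₁ = 2.194/0.7 = 3.134 in.
From the linear strain diagram with ε_cu = 0.003: ε_t = 0.003 (d − c)/c = 0.003 × (36.6 − 3.134)/3.134 = 0.0320.
Since ε_t ≥ 0.005, the section is tension-controlled.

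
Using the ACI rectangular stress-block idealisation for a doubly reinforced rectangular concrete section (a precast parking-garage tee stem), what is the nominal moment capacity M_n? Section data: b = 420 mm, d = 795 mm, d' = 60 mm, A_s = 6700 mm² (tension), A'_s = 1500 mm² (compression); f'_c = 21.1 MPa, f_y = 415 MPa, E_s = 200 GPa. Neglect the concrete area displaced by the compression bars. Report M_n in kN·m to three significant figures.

M_n ≈ 1860 kN·m

Assume both tension and compression steel yield.
Net tension couple steel: A_s − A'_s = 5200 mm².
a = (A_s − A'_s) f_y / (0.85 f'_c b) = 2158000/(0.85 × 21.1 × 420) = 286.48 mm.
c = a/β₁ = 286.48/0.85 = 337.04 mm; ε'_s = 0.003(c − d')/c = 0.0025 ≥ f_y/E_s = 0.0021, so compression steel does yield.
M_n = (A_s − A'_s) f_y (d − a/2) + A'_s f_y (d − d') = [2158000 × (795 − 143.24) + 622500 × (795 − 60)] × 10⁻⁶ = 1406.50 + 457.54 = 1864.04 kN·m.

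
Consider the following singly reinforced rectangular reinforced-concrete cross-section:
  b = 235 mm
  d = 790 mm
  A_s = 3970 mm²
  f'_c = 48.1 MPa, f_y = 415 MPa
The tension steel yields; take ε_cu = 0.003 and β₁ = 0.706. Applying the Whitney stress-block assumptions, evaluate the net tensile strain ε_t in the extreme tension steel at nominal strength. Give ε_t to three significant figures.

a = A_s f_y/(0.85 f'_c b) = 171.48 mm.
β₁ = 0.706, so c = a/β₁ = 171.48/0.706 = 242.89 mm.
From the linear strain diagram with ε_cu = 0.003: ε_t = 0.003 (d − c)/c = 0.003 × (790 − 242.89)/242.89 = 0.00676.
Since ε_t ≥ 0.005, the section is tension-controlled.

ε_t ≈ 0.00676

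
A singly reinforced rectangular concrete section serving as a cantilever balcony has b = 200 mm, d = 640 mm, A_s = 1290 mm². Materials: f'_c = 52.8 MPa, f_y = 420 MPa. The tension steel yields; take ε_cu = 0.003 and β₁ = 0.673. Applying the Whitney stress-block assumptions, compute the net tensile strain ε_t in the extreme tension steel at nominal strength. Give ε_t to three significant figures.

a = A_s f_y/(0.85 f'_c b) = 60.36 mm.
β₁ = 0.673, so c = a/β₁ = 60.36/0.673 = 89.69 mm.
From the linear strain diagram with ε_cu = 0.003: ε_t = 0.003 (d − c)/c = 0.003 × (640 − 89.69)/89.69 = 0.0184.
Since ε_t ≥ 0.005, the section is tension-controlled.

ε_t ≈ 0.0184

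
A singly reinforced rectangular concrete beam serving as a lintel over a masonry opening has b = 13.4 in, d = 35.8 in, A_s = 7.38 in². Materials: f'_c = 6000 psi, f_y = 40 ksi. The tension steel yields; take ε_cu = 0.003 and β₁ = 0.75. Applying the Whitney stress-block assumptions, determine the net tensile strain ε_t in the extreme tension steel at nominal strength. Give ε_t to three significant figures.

a = A_s f_y/(0.85 f'_c b) = 4.320 in.
β₁ = 0.75, so c = a/β₁ = 4.320/0.75 = 5.760 in.
From the linear strain diagram with ε_cu = 0.003: ε_t = 0.003 (d − c)/c = 0.003 × (35.8 − 5.760)/5.760 = 0.0156.
Since ε_t ≥ 0.005, the section is tension-controlled.

ε_t ≈ 0.0156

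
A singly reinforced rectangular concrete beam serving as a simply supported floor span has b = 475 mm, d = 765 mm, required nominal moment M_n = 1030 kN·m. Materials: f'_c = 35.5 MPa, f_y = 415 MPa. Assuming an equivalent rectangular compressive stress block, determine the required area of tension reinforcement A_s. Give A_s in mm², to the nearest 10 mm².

With M_n = 0.85 f'_c a b (d − a/2), solve the quadratic for a:
a = d − √(d² − 2M_n/(0.85 f'_c b)) = 765 − √(765² − 2 × 1030×10⁶/(0.85 × 35.5 × 475)) = 100.54 mm.
A_s = 0.85 f'_c a b / f_y = 0.85 × 35.5 × 100.54 × 475 / 415 = 3472.4 mm².

A_s ≈ 3470 mm²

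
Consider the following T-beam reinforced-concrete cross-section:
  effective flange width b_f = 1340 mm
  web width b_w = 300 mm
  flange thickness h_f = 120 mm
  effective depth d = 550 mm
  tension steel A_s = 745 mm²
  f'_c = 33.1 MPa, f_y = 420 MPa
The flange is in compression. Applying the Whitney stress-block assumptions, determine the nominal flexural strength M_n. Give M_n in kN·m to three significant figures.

M_n ≈ 171 kN·m

Tension: T = A_s f_y = 745 × 420 = 312900 N.
Try a within the flange: a = T/(0.85 f'_c b_f) = 312900/(0.85 × 33.1 × 1340) = 8.30 mm.
Since a = 8.30 ≤ h_f = 120 mm, the stress block lies entirely in the flange; analyse as a rectangular beam of width b_f.
M_n = T(d − a/2) = 312900 × (550 − 4.15) = 170.80 × 10⁶ N·mm.
M_n = 170.80 kN·m.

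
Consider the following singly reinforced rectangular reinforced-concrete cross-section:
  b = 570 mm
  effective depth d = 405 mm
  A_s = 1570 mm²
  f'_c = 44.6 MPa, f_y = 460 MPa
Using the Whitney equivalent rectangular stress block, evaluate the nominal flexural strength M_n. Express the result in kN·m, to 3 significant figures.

M_n ≈ 280 kN·m

T = A_s f_y = 1570 × 460 = 722200 N = 722.2 kN.
From C = T: a = T/(0.85 f'_c b) = 722200/(0.85 × 44.6 × 570) = 33.42 mm.
M_n = T(d − a/2) = 722.2 kN × (405 − 16.71) mm = 280.42 kN·m.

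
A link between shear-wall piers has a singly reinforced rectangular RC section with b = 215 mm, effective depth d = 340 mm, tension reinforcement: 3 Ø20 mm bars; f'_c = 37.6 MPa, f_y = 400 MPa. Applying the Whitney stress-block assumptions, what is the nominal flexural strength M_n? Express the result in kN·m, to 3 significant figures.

A_s = 3 × 314 = 942 mm².
T = A_s f_y = 942 × 400 = 376800 N = 376.8 kN.
From C = T: a = T/(0.85 f'_c b) = 376800/(0.85 × 37.6 × 215) = 54.84 mm.
M_n = T(d − a/2) = 376.8 kN × (340 − 27.42) mm = 117.78 kN·m.

M_n ≈ 118 kN·m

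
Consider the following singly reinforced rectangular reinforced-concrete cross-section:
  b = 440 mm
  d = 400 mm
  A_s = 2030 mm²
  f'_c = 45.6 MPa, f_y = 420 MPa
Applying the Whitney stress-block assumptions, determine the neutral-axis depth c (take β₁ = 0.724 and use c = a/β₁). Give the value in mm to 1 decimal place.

T = A_s f_y = 2030 × 420 = 852600 N = 852.6 kN.
Setting C = 0.85 f'_c a b equal to T: a = 852600/(0.85 × 45.6 × 440) = 49.993 mm.
With β₁ = 0.724, c = a/β₁ = 49.993/0.724 = 69.1 mm.

c ≈ 69.1 mm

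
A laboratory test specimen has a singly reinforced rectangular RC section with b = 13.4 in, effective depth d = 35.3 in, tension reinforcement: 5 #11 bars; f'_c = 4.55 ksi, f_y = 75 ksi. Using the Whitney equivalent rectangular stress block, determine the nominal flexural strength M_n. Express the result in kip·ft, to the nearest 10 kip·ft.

A_s = 5 × 1.56 = 7.8 in².
T = A_s f_y = 7.8 × 75 = 585 kips.
a = T/(0.85 f'_c b) = 585/(0.85 × 4.55 × 13.4) = 11.288 in.
M_n = T(d − a/2) = 585 × (35.3 − 5.644) = 17348.8 kip·in = 17348.8/12 = 1445.73 kip·ft.

M_n ≈ 1450 kip·ft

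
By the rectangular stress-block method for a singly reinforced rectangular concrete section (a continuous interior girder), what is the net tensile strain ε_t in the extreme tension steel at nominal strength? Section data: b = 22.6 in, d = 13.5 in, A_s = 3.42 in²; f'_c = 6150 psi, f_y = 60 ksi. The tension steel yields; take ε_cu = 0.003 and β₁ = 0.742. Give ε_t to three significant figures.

a = A_s f_y/(0.85 f'_c b) = 1.737 in.
β₁ = 0.742, so c = a/β₁ = 1.737/0.742 = 2.341 in.
From the linear strain diagram with ε_cu = 0.003: ε_t = 0.003 (d − c)/c = 0.003 × (13.5 − 2.341)/2.341 = 0.0143.
Since ε_t ≥ 0.005, the section is tension-controlled.

ε_t ≈ 0.0143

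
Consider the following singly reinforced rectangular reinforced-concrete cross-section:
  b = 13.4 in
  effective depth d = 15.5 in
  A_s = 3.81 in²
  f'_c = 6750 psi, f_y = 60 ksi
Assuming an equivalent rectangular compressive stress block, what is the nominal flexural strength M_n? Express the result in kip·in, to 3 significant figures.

M_n ≈ 3200 kip·in

T = A_s f_y = 3.81 × 60 = 228.6 kips.
a = T/(0.85 f'_c b) = 228.6/(0.85 × 6.75 × 13.4) = 2.973 in.
M_n = T(d − a/2) = 228.6 × (15.5 − 1.4865) = 3203.5 kip·in.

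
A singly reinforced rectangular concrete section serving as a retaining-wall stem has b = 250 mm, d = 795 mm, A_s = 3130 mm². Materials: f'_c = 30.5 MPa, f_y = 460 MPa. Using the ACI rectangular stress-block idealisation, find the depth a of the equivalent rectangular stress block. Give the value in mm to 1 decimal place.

a ≈ 222.1 mm

T = A_s f_y = 3130 × 460 = 1439800 N = 1439.8 kN.
Setting C = 0.85 f'_c a b equal to T: a = 1439800/(0.85 × 30.5 × 250) = 222.1 mm.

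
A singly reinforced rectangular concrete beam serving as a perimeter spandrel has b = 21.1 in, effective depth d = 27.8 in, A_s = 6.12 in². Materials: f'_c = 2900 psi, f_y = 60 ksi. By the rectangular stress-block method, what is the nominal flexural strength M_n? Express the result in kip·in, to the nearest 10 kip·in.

M_n ≈ 8910 kip·in

T = A_s f_y = 6.12 × 60 = 367.2 kips.
a = T/(0.85 f'_c b) = 367.2/(0.85 × 2.9 × 21.1) = 7.060 in.
M_n = T(d − a/2) = 367.2 × (27.8 − 3.53) = 8911.9 kip·in.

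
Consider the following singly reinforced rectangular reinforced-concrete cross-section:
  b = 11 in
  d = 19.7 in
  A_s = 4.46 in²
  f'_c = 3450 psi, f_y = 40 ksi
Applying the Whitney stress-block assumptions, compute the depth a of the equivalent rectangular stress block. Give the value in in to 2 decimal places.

a ≈ 5.53 in

T = A_s f_y = 4.46 × 40 = 178.4 kips.
a = T/(0.85 f'_c b) = 178.4/(0.85 × 3.45 × 11) = 5.53 in.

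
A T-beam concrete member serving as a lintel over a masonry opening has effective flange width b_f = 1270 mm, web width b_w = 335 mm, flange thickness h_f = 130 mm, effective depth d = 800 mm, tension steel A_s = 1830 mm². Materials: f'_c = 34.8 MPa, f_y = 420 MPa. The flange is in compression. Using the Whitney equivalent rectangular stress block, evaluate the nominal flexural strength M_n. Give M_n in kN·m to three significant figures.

Tension: T = A_s f_y = 1830 × 420 = 768600 N.
Try a within the flange: a = T/(0.85 f'_c b_f) = 768600/(0.85 × 34.8 × 1270) = 20.46 mm.
Since a = 20.46 ≤ h_f = 130 mm, the stress block lies entirely in the flange; analyse as a rectangular beam of width b_f.
M_n = T(d − a/2) = 768600 × (800 − 10.23) = 607.02 × 10⁶ N·mm.
M_n = 607.02 kN·m.

M_n ≈ 607 kN·m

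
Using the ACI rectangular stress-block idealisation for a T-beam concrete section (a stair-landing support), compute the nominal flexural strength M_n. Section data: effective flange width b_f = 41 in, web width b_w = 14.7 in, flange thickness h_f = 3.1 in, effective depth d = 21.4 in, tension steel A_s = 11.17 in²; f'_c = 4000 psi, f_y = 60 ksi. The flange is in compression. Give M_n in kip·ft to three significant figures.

Tension: T = A_s f_y = 11.17 × 60 = 670.2 kips.
Try a within the flange: a = T/(0.85 f'_c b_f) = 670.2/(0.85 × 4 × 41) = 4.808 in.
a = 4.808 > h_f = 3.1 in: the block extends into the web. Split into flange-overhang and web parts.
C_f = 0.85 f'_c (b_f − b_w) h_f = 0.85 × 4 × (41 − 14.7) × 3.1 = 277.2 kips.
Remaining web compression depth: a_w = (T − C_f)/(0.85 f'_c b_w) = (670.2 − 277.2)/(0.85 × 4 × 14.7) = 7.863 in.
M_n = C_f(d − h_f/2) + (T − C_f)(d − a_w/2) = 277.2 × (21.4 − 1.55) + 393 × (21.4 − 3.9315) = 5502.4 + 6865.1 = 12367.5 kip·in.
M_n = 12367.5/12 = 1030.63 kip·ft.

M_n ≈ 1030 kip·ft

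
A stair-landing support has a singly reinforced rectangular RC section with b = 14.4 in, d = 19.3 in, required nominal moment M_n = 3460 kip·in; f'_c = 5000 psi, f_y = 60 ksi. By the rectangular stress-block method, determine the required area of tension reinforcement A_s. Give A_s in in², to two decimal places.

From M_n = 0.85 f'_c a b (d − a/2):
a = d − √(d² − 2M_n/(0.85 f'_c b)) = 19.3 − √(19.3² − 2 × 3460/(0.85 × 5 × 14.4)) = 3.194 in.
A_s = 0.85 f'_c a b / f_y = 0.85 × 5 × 3.194 × 14.4 / 60 = 3.258 in².

A_s ≈ 3.26 in²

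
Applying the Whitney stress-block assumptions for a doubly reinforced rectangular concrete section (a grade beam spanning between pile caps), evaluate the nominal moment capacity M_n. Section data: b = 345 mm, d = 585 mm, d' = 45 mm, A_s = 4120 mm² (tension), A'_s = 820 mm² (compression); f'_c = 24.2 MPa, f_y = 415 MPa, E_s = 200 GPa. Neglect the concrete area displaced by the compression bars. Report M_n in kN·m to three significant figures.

Assume both tension and compression steel yield.
Net tension couple steel: A_s − A'_s = 3300 mm².
a = (A_s − A'_s) f_y / (0.85 f'_c b) = 1369500/(0.85 × 24.2 × 345) = 192.98 mm.
c = a/β₁ = 192.98/0.85 = 227.04 mm; ε'_s = 0.003(c − d')/c = 0.0024 ≥ f_y/E_s = 0.0021, so compression steel does yield.
M_n = (A_s − A'_s) f_y (d − a/2) + A'_s f_y (d − d') = [1369500 × (585 − 96.49) + 340300 × (585 − 45)] × 10⁻⁶ = 669.01 + 183.76 = 852.77 kN·m.

M_n ≈ 853 kN·m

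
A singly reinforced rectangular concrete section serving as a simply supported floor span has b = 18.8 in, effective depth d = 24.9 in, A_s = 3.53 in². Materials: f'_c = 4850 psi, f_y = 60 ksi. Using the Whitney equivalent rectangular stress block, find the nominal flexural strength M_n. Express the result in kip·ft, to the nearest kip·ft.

M_n ≈ 415 kip·ft

T = A_s f_y = 3.53 × 60 = 211.8 kips.
a = T/(0.85 f'_c b) = 211.8/(0.85 × 4.85 × 18.8) = 2.733 in.
M_n = T(d − a/2) = 211.8 × (24.9 − 1.3665) = 4984.4 kip·in = 4984.4/12 = 415.37 kip·ft.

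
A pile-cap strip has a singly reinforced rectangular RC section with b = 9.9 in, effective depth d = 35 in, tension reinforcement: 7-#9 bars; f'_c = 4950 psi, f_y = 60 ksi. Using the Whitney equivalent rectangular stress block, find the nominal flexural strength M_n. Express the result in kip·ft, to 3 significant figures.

A_s = 7 × 1 = 7 in².
T = A_s f_y = 7 × 60 = 420 kips.
a = T/(0.85 f'_c b) = 420/(0.85 × 4.95 × 9.9) = 10.083 in.
M_n = T(d − a/2) = 420 × (35 − 5.0415) = 12582.6 kip·in = 12582.6/12 = 1048.55 kip·ft.

M_n ≈ 1050 kip·ft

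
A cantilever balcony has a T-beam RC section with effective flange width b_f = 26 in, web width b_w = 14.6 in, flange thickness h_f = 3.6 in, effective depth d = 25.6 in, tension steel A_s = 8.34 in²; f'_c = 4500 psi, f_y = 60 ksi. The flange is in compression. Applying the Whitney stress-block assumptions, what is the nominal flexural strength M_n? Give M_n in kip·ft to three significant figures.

Tension: T = A_s f_y = 8.34 × 60 = 500.4 kips.
Try a within the flange: a = T/(0.85 f'_c b_f) = 500.4/(0.85 × 4.5 × 26) = 5.032 in.
a = 5.032 > h_f = 3.6 in: the block extends into the web. Split into flange-overhang and web parts.
C_f = 0.85 f'_c (b_f − b_w) h_f = 0.85 × 4.5 × (26 − 14.6) × 3.6 = 157.0 kips.
Remaining web compression depth: a_w = (T − C_f)/(0.85 f'_c b_w) = (500.4 − 157.0)/(0.85 × 4.5 × 14.6) = 6.149 in.
M_n = C_f(d − h_f/2) + (T − C_f)(d − a_w/2) = 157.0 × (25.6 − 1.8) + 343.4 × (25.6 − 3.0745) = 3736.6 + 7735.3 = 11471.9 kip·in.
M_n = 11471.9/12 = 955.99 kip·ft.

M_n ≈ 956 kip·ft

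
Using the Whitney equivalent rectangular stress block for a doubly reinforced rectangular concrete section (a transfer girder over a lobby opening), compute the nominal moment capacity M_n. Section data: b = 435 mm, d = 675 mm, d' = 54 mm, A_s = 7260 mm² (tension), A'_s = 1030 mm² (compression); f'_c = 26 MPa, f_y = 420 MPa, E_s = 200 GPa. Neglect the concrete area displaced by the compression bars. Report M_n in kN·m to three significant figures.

Assume both tension and compression steel yield.
Net tension couple steel: A_s − A'_s = 6230 mm².
a = (A_s − A'_s) f_y / (0.85 f'_c b) = 2616600/(0.85 × 26 × 435) = 272.18 mm.
c = a/β₁ = 272.18/0.85 = 320.21 mm; ε'_s = 0.003(c − d')/c = 0.0025 ≥ f_y/E_s = 0.0021, so compression steel does yield.
M_n = (A_s − A'_s) f_y (d − a/2) + A'_s f_y (d − d') = [2616600 × (675 − 136.09) + 432600 × (675 − 54)] × 10⁻⁶ = 1410.11 + 268.64 = 1678.75 kN·m.

M_n ≈ 1680 kN·m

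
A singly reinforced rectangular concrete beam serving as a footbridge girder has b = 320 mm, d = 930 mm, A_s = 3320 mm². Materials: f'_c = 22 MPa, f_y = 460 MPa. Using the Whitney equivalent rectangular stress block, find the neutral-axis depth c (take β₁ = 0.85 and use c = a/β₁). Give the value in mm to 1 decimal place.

T = A_s f_y = 3320 × 460 = 1527200 N = 1527.2 kN.
Setting C = 0.85 f'_c a b equal to T: a = 1527200/(0.85 × 22 × 320) = 255.214 mm.
With β₁ = 0.85, c = a/β₁ = 255.214/0.85 = 300.3 mm.

c ≈ 300.3 mm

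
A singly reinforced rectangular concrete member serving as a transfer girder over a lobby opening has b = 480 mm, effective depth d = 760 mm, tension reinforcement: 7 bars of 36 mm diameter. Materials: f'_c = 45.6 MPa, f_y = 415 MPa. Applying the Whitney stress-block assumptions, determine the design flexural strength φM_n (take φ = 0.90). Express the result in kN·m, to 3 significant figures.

φM_n ≈ 1810 kN·m

A_s = 7 × 1018 = 7126 mm².
T = A_s f_y = 7126 × 415 = 2957290 N = 2957.29 kN.
From C = T: a = T/(0.85 f'_c b) = 2957290/(0.85 × 45.6 × 480) = 158.95 mm.
M_n = T(d − a/2) = 2957.29 kN × (760 − 79.475) mm = 2012.51 kN·m.
φM_n = 0.90 × 2012.51 = 1811.26 kN·m.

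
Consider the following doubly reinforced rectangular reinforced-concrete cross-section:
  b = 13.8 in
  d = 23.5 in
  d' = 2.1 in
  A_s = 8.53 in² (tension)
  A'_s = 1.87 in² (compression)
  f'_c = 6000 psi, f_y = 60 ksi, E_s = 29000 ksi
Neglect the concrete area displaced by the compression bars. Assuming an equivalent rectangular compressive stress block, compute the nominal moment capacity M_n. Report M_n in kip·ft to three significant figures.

Assume both steels yield.
a = (A_s − A'_s) f_y/(0.85 f'_c b) = (8.53 − 1.87) × 60/(0.85 × 6 × 13.8) = 5.678 in.
c = a/β₁ = 5.678/0.75 = 7.571 in; ε'_s = 0.003(c − d')/c = 0.0022 ≥ ε_y = 0.0021, so the compression steel yields.
M_n = (A_s − A'_s) f_y (d − a/2) + A'_s f_y (d − d') = 399.6 × (23.5 − 2.839) + 112.2 × (23.5 − 2.1) = 8256.1 + 2401.1 = 10657.2 kip·in = 10657.2/12 = 888.10 kip·ft.

M_n ≈ 888 kip·ft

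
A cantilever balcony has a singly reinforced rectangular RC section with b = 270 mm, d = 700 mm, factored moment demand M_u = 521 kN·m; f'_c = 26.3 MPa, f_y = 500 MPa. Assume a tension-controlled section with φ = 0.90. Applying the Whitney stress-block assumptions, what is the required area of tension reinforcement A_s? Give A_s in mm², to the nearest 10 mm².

A_s ≈ 1860 mm²

M_n = M_u/φ = 521/0.90 = 578.889 kN·m.
With M_n = 0.85 f'_c a b (d − a/2), solve the quadratic for a:
a = d − √(d² − 2M_n/(0.85 f'_c b)) = 700 − √(700² − 2 × 578.889×10⁶/(0.85 × 26.3 × 270)) = 153.94 mm.
A_s = 0.85 f'_c a b / f_y = 0.85 × 26.3 × 153.94 × 270 / 500 = 1858.3 mm².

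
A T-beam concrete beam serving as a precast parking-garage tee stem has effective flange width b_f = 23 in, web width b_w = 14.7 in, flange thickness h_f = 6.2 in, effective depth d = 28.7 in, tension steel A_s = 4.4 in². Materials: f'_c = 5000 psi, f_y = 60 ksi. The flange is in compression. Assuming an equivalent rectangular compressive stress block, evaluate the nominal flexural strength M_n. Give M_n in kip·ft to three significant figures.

Tension: T = A_s f_y = 4.4 × 60 = 264 kips.
Try a within the flange: a = T/(0.85 f'_c b_f) = 264/(0.85 × 5 × 23) = 2.701 in.
Since a = 2.701 ≤ h_f = 6.2 in, the stress block lies entirely in the flange; analyse as a rectangular beam of width b_f.
M_n = T(d − a/2) = 264 × (28.7 − 1.3505) = 7220.3 kip·in.
M_n = 7220.3/12 = 601.69 kip·ft.

M_n ≈ 602 kip·ft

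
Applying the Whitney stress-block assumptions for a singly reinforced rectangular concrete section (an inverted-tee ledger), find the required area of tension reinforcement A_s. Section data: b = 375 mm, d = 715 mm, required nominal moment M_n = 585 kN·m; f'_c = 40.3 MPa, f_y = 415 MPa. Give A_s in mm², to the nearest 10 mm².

With M_n = 0.85 f'_c a b (d − a/2), solve the quadratic for a:
a = d − √(d² − 2M_n/(0.85 f'_c b)) = 715 − √(715² − 2 × 585×10⁶/(0.85 × 40.3 × 375)) = 66.82 mm.
A_s = 0.85 f'_c a b / f_y = 0.85 × 40.3 × 66.82 × 375 / 415 = 2068.3 mm².

A_s ≈ 2070 mm²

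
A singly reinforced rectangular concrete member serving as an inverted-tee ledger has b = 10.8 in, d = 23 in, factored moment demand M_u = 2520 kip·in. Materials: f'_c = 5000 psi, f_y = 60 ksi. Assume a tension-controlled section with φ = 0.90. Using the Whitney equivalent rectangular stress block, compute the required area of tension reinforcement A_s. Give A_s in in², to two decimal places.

A_s ≈ 2.16 in²

M_n = M_u/φ = 2520/0.90 = 2800 kip·in.
From M_n = 0.85 f'_c a b (d − a/2):
a = d − √(d² − 2M_n/(0.85 f'_c b)) = 23 − √(23² − 2 × 2800/(0.85 × 5 × 10.8)) = 2.826 in.
A_s = 0.85 f'_c a b / f_y = 0.85 × 5 × 2.826 × 10.8 / 60 = 2.162 in².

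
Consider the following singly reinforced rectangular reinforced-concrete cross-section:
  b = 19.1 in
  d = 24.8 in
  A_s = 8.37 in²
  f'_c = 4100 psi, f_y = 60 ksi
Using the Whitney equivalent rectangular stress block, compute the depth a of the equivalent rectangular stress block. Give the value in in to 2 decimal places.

a ≈ 7.54 in

T = A_s f_y = 8.37 × 60 = 502.2 kips.
a = T/(0.85 f'_c b) = 502.2/(0.85 × 4.1 × 19.1) = 7.54 in.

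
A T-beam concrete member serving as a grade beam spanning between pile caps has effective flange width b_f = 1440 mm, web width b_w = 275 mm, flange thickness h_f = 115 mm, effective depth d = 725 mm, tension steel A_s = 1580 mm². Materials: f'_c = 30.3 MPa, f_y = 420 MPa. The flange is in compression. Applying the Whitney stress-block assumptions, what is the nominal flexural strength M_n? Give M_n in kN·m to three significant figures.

M_n ≈ 475 kN·m

Tension: T = A_s f_y = 1580 × 420 = 663600 N.
Try a within the flange: a = T/(0.85 f'_c b_f) = 663600/(0.85 × 30.3 × 1440) = 17.89 mm.
Since a = 17.89 ≤ h_f = 115 mm, the stress block lies entirely in the flange; analyse as a rectangular beam of width b_f.
M_n = T(d − a/2) = 663600 × (725 − 8.945) = 475.17 × 10⁶ N·mm.
M_n = 475.17 kN·m.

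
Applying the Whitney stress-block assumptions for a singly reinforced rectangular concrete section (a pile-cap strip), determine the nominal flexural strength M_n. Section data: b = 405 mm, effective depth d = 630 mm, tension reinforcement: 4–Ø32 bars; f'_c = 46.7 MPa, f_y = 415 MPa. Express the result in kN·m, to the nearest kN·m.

A_s = 4 × 804 = 3216 mm².
T = A_s f_y = 3216 × 415 = 1334640 N = 1334.64 kN.
From C = T: a = T/(0.85 f'_c b) = 1334640/(0.85 × 46.7 × 405) = 83.02 mm.
M_n = T(d − a/2) = 1334.64 kN × (630 − 41.51) mm = 785.42 kN·m.

M_n ≈ 785 kN·m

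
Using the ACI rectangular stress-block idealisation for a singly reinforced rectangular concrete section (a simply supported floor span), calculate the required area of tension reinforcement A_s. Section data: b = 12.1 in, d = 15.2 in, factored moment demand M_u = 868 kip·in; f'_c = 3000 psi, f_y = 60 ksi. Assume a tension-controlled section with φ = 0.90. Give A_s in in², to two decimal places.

A_s ≈ 1.14 in²

M_n = M_u/φ = 868/0.90 = 964.444 kip·in.
From M_n = 0.85 f'_c a b (d − a/2):
a = d − √(d² − 2M_n/(0.85 f'_c b)) = 15.2 − √(15.2² − 2 × 964.444/(0.85 × 3 × 12.1)) = 2.218 in.
A_s = 0.85 f'_c a b / f_y = 0.85 × 3 × 2.218 × 12.1 / 60 = 1.141 in².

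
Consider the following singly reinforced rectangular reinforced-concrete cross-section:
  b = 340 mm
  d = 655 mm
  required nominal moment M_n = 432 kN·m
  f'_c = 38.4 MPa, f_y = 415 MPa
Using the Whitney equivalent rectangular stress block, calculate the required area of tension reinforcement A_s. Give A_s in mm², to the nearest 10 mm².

A_s ≈ 1670 mm²

With M_n = 0.85 f'_c a b (d − a/2), solve the quadratic for a:
a = d − √(d² − 2M_n/(0.85 f'_c b)) = 655 − √(655² − 2 × 432×10⁶/(0.85 × 38.4 × 340)) = 62.40 mm.
A_s = 0.85 f'_c a b / f_y = 0.85 × 38.4 × 62.40 × 340 / 415 = 1668.7 mm².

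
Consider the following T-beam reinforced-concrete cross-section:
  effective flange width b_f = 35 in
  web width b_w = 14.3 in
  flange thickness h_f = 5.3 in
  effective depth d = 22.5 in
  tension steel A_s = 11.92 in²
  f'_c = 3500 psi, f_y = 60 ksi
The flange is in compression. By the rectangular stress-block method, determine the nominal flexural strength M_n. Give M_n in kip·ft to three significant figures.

Tension: T = A_s f_y = 11.92 × 60 = 715.2 kips.
Try a within the flange: a = T/(0.85 f'_c b_f) = 715.2/(0.85 × 3.5 × 35) = 6.869 in.
a = 6.869 > h_f = 5.3 in: the block extends into the web. Split into flange-overhang and web parts.
C_f = 0.85 f'_c (b_f − b_w) h_f = 0.85 × 3.5 × (35 − 14.3) × 5.3 = 326.4 kips.
Remaining web compression depth: a_w = (T − C_f)/(0.85 f'_c b_w) = (715.2 − 326.4)/(0.85 × 3.5 × 14.3) = 9.139 in.
M_n = C_f(d − h_f/2) + (T − C_f)(d − a_w/2) = 326.4 × (22.5 − 2.65) + 388.8 × (22.5 − 4.5695) = 6479.0 + 6971.4 = 13450.4 kip·in.
M_n = 13450.4/12 = 1120.87 kip·ft.

M_n ≈ 1120 kip·ft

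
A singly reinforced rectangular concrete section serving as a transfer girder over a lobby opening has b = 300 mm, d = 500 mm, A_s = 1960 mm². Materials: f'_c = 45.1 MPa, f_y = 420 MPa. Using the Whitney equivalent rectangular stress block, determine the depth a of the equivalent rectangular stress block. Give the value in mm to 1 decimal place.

T = A_s f_y = 1960 × 420 = 823200 N = 823.2 kN.
Setting C = 0.85 f'_c a b equal to T: a = 823200/(0.85 × 45.1 × 300) = 71.6 mm.

a ≈ 71.6 mm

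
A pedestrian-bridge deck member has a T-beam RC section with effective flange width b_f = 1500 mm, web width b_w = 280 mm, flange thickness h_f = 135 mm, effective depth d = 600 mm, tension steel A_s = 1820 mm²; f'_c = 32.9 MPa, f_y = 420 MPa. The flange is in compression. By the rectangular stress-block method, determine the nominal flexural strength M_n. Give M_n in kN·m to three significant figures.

M_n ≈ 452 kN·m

Tension: T = A_s f_y = 1820 × 420 = 764400 N.
Try a within the flange: a = T/(0.85 f'_c b_f) = 764400/(0.85 × 32.9 × 1500) = 18.22 mm.
Since a = 18.22 ≤ h_f = 135 mm, the stress block lies entirely in the flange; analyse as a rectangular beam of width b_f.
M_n = T(d − a/2) = 764400 × (600 − 9.11) = 451.68 × 10⁶ N·mm.
M_n = 451.68 kN·m.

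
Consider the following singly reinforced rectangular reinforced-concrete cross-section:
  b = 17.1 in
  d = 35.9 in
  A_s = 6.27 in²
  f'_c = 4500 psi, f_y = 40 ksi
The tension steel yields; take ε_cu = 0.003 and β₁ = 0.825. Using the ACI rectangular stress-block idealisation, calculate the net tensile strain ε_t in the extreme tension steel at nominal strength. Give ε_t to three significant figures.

ε_t ≈ 0.0202

a = A_s f_y/(0.85 f'_c b) = 3.834 in.
β₁ = 0.825, so c = a/β₁ = 3.834/0.825 = 4.647 in.
From the linear strain diagram with ε_cu = 0.003: ε_t = 0.003 (d − c)/c = 0.003 × (35.9 − 4.647)/4.647 = 0.0202.
Since ε_t ≥ 0.005, the section is tension-controlled.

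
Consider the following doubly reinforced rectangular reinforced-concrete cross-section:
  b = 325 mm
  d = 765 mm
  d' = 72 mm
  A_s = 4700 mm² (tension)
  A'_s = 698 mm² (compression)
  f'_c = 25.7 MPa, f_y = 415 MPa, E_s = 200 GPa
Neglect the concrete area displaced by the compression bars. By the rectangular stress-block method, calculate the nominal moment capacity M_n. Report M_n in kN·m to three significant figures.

Assume both tension and compression steel yield.
Net tension couple steel: A_s − A'_s = 4002 mm².
a = (A_s − A'_s) f_y / (0.85 f'_c b) = 1660830/(0.85 × 25.7 × 325) = 233.93 mm.
c = a/β₁ = 233.93/0.85 = 275.21 mm; ε'_s = 0.003(c − d')/c = 0.0022 ≥ f_y/E_s = 0.0021, so compression steel does yield.
M_n = (A_s − A'_s) f_y (d − a/2) + A'_s f_y (d − d') = [1660830 × (765 − 116.965) + 289670 × (765 − 72)] × 10⁻⁶ = 1076.28 + 200.74 = 1277.02 kN·m.

M_n ≈ 1280 kN·m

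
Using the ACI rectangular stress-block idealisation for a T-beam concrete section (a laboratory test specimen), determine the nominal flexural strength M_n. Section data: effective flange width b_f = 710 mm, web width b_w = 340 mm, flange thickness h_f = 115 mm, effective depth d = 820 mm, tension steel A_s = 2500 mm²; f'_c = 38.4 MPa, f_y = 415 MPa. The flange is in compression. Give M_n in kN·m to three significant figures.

M_n ≈ 828 kN·m

Tension: T = A_s f_y = 2500 × 415 = 1037500 N.
Try a within the flange: a = T/(0.85 f'_c b_f) = 1037500/(0.85 × 38.4 × 710) = 44.77 mm.
Since a = 44.77 ≤ h_f = 115 mm, the stress block lies entirely in the flange; analyse as a rectangular beam of width b_f.
M_n = T(d − a/2) = 1037500 × (820 − 22.385) = 827.53 × 10⁶ N·mm.
M_n = 827.53 kN·m.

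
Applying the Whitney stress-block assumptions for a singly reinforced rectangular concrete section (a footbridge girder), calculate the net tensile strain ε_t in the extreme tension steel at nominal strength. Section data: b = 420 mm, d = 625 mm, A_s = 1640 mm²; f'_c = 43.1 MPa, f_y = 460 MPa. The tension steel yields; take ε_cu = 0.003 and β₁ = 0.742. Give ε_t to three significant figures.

ε_t ≈ 0.0254

a = A_s f_y/(0.85 f'_c b) = 49.03 mm.
β₁ = 0.742, so c = a/β₁ = 49.03/0.742 = 66.08 mm.
From the linear strain diagram with ε_cu = 0.003: ε_t = 0.003 (d − c)/c = 0.003 × (625 − 66.08)/66.08 = 0.0254.
Since ε_t ≥ 0.005, the section is tension-controlled.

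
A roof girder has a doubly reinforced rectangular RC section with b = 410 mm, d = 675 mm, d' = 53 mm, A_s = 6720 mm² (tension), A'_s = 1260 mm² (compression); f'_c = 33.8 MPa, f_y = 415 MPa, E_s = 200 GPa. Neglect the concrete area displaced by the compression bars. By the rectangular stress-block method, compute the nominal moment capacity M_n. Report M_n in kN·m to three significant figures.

M_n ≈ 1640 kN·m

Assume both tension and compression steel yield.
Net tension couple steel: A_s − A'_s = 5460 mm².
a = (A_s − A'_s) f_y / (0.85 f'_c b) = 2265900/(0.85 × 33.8 × 410) = 192.36 mm.
c = a/β₁ = 192.36/0.809 = 237.78 mm; ε'_s = 0.003(c − d')/c = 0.0023 ≥ f_y/E_s = 0.0021, so compression steel does yield.
M_n = (A_s − A'_s) f_y (d − a/2) + A'_s f_y (d − d') = [2265900 × (675 − 96.18) + 522900 × (675 − 53)] × 10⁻⁶ = 1311.55 + 325.24 = 1636.79 kN·m.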